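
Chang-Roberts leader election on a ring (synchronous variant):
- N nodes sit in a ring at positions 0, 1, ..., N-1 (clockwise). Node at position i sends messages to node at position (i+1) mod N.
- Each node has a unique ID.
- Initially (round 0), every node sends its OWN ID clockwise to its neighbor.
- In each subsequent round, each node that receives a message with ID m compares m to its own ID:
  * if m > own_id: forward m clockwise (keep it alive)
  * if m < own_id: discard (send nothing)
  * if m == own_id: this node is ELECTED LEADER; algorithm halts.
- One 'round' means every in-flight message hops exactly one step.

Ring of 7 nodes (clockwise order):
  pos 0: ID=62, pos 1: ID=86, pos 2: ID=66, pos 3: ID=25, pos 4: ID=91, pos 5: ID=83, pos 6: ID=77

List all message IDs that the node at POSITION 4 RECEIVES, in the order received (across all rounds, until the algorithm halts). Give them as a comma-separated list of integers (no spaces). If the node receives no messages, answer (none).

Round 1: pos1(id86) recv 62: drop; pos2(id66) recv 86: fwd; pos3(id25) recv 66: fwd; pos4(id91) recv 25: drop; pos5(id83) recv 91: fwd; pos6(id77) recv 83: fwd; pos0(id62) recv 77: fwd
Round 2: pos3(id25) recv 86: fwd; pos4(id91) recv 66: drop; pos6(id77) recv 91: fwd; pos0(id62) recv 83: fwd; pos1(id86) recv 77: drop
Round 3: pos4(id91) recv 86: drop; pos0(id62) recv 91: fwd; pos1(id86) recv 83: drop
Round 4: pos1(id86) recv 91: fwd
Round 5: pos2(id66) recv 91: fwd
Round 6: pos3(id25) recv 91: fwd
Round 7: pos4(id91) recv 91: ELECTED

Answer: 25,66,86,91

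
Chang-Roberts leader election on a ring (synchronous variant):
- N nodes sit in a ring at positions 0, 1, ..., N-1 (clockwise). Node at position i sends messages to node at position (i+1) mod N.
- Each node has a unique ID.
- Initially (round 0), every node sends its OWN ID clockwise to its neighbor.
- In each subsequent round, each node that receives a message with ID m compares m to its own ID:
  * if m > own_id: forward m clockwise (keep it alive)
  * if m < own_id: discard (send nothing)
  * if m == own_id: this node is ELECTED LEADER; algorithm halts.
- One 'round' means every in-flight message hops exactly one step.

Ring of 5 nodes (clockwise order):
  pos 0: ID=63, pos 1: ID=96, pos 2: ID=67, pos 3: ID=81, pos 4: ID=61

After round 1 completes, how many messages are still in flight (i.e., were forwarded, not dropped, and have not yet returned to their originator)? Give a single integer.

Answer: 2

Derivation:
Round 1: pos1(id96) recv 63: drop; pos2(id67) recv 96: fwd; pos3(id81) recv 67: drop; pos4(id61) recv 81: fwd; pos0(id63) recv 61: drop
After round 1: 2 messages still in flight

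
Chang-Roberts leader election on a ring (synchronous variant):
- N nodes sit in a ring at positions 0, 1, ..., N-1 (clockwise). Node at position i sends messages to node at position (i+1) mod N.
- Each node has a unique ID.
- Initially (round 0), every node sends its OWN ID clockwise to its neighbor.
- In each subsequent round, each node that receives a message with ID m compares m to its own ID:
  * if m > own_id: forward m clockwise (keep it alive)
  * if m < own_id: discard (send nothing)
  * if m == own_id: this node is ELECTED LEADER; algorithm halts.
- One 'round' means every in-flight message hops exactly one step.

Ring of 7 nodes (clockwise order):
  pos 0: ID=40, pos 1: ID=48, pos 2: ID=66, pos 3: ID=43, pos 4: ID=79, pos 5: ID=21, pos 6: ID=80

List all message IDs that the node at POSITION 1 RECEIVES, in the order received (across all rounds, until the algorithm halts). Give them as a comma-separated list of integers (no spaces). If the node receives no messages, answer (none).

Round 1: pos1(id48) recv 40: drop; pos2(id66) recv 48: drop; pos3(id43) recv 66: fwd; pos4(id79) recv 43: drop; pos5(id21) recv 79: fwd; pos6(id80) recv 21: drop; pos0(id40) recv 80: fwd
Round 2: pos4(id79) recv 66: drop; pos6(id80) recv 79: drop; pos1(id48) recv 80: fwd
Round 3: pos2(id66) recv 80: fwd
Round 4: pos3(id43) recv 80: fwd
Round 5: pos4(id79) recv 80: fwd
Round 6: pos5(id21) recv 80: fwd
Round 7: pos6(id80) recv 80: ELECTED

Answer: 40,80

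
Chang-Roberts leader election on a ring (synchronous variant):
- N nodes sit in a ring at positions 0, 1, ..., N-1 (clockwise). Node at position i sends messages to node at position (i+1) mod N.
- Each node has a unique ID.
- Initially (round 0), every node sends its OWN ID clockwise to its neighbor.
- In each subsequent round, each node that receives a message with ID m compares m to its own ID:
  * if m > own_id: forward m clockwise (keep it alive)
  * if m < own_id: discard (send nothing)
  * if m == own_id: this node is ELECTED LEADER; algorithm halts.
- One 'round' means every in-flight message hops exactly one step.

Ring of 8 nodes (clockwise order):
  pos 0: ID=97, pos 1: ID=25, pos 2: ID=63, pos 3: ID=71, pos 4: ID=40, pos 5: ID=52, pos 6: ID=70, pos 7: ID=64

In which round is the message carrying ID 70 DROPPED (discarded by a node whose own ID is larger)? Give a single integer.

Answer: 2

Derivation:
Round 1: pos1(id25) recv 97: fwd; pos2(id63) recv 25: drop; pos3(id71) recv 63: drop; pos4(id40) recv 71: fwd; pos5(id52) recv 40: drop; pos6(id70) recv 52: drop; pos7(id64) recv 70: fwd; pos0(id97) recv 64: drop
Round 2: pos2(id63) recv 97: fwd; pos5(id52) recv 71: fwd; pos0(id97) recv 70: drop
Round 3: pos3(id71) recv 97: fwd; pos6(id70) recv 71: fwd
Round 4: pos4(id40) recv 97: fwd; pos7(id64) recv 71: fwd
Round 5: pos5(id52) recv 97: fwd; pos0(id97) recv 71: drop
Round 6: pos6(id70) recv 97: fwd
Round 7: pos7(id64) recv 97: fwd
Round 8: pos0(id97) recv 97: ELECTED
Message ID 70 originates at pos 6; dropped at pos 0 in round 2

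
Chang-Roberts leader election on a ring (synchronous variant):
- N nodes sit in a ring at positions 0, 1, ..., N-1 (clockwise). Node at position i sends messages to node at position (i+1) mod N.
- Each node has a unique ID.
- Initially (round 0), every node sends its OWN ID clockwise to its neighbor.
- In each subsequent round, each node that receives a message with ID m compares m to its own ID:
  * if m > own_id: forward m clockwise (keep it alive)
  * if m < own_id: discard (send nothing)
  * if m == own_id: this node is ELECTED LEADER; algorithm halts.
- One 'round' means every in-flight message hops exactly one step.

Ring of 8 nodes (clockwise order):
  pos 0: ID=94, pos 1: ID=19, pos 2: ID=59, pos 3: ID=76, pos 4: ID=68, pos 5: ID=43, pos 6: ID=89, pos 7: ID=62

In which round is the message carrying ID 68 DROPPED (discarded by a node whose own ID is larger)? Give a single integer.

Round 1: pos1(id19) recv 94: fwd; pos2(id59) recv 19: drop; pos3(id76) recv 59: drop; pos4(id68) recv 76: fwd; pos5(id43) recv 68: fwd; pos6(id89) recv 43: drop; pos7(id62) recv 89: fwd; pos0(id94) recv 62: drop
Round 2: pos2(id59) recv 94: fwd; pos5(id43) recv 76: fwd; pos6(id89) recv 68: drop; pos0(id94) recv 89: drop
Round 3: pos3(id76) recv 94: fwd; pos6(id89) recv 76: drop
Round 4: pos4(id68) recv 94: fwd
Round 5: pos5(id43) recv 94: fwd
Round 6: pos6(id89) recv 94: fwd
Round 7: pos7(id62) recv 94: fwd
Round 8: pos0(id94) recv 94: ELECTED
Message ID 68 originates at pos 4; dropped at pos 6 in round 2

Answer: 2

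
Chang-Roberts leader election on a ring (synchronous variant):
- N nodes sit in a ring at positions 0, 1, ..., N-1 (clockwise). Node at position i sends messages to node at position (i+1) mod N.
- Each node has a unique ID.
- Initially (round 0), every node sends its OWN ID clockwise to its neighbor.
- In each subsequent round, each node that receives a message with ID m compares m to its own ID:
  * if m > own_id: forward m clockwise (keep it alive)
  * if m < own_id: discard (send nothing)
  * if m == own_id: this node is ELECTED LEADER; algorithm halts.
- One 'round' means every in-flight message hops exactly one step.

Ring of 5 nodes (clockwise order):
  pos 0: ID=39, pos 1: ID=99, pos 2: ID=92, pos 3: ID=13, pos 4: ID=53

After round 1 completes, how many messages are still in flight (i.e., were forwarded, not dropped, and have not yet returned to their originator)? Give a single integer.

Round 1: pos1(id99) recv 39: drop; pos2(id92) recv 99: fwd; pos3(id13) recv 92: fwd; pos4(id53) recv 13: drop; pos0(id39) recv 53: fwd
After round 1: 3 messages still in flight

Answer: 3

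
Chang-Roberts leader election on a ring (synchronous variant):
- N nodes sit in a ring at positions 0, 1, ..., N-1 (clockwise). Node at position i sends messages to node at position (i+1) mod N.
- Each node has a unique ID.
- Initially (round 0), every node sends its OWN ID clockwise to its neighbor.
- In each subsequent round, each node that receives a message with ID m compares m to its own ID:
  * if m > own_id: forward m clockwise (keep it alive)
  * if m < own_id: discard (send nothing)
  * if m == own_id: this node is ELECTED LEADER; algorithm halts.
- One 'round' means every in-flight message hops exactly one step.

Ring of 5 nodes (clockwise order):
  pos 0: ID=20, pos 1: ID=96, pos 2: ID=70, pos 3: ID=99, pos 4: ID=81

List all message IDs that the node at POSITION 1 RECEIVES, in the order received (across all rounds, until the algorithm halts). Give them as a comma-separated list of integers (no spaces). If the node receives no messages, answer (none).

Round 1: pos1(id96) recv 20: drop; pos2(id70) recv 96: fwd; pos3(id99) recv 70: drop; pos4(id81) recv 99: fwd; pos0(id20) recv 81: fwd
Round 2: pos3(id99) recv 96: drop; pos0(id20) recv 99: fwd; pos1(id96) recv 81: drop
Round 3: pos1(id96) recv 99: fwd
Round 4: pos2(id70) recv 99: fwd
Round 5: pos3(id99) recv 99: ELECTED

Answer: 20,81,99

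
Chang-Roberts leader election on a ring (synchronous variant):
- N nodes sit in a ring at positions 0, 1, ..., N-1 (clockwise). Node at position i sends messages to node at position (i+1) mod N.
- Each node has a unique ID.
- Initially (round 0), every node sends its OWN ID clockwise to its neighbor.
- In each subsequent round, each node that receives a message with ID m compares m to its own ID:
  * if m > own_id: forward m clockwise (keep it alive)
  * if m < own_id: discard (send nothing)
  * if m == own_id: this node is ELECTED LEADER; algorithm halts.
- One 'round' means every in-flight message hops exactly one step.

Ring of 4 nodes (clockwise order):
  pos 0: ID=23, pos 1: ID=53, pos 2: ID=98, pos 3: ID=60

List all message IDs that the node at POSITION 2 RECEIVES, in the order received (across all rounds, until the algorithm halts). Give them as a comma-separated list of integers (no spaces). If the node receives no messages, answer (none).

Answer: 53,60,98

Derivation:
Round 1: pos1(id53) recv 23: drop; pos2(id98) recv 53: drop; pos3(id60) recv 98: fwd; pos0(id23) recv 60: fwd
Round 2: pos0(id23) recv 98: fwd; pos1(id53) recv 60: fwd
Round 3: pos1(id53) recv 98: fwd; pos2(id98) recv 60: drop
Round 4: pos2(id98) recv 98: ELECTED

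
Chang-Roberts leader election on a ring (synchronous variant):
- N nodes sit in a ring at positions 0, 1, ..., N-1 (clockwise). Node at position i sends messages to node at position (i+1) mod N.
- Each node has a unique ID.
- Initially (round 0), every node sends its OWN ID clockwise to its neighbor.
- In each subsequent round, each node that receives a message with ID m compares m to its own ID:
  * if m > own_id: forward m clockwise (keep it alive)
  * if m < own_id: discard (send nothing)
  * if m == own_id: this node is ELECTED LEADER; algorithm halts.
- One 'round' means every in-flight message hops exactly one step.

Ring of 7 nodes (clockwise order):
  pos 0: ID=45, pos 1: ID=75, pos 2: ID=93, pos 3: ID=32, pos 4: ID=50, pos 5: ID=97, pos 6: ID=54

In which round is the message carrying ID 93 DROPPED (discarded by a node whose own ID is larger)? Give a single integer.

Round 1: pos1(id75) recv 45: drop; pos2(id93) recv 75: drop; pos3(id32) recv 93: fwd; pos4(id50) recv 32: drop; pos5(id97) recv 50: drop; pos6(id54) recv 97: fwd; pos0(id45) recv 54: fwd
Round 2: pos4(id50) recv 93: fwd; pos0(id45) recv 97: fwd; pos1(id75) recv 54: drop
Round 3: pos5(id97) recv 93: drop; pos1(id75) recv 97: fwd
Round 4: pos2(id93) recv 97: fwd
Round 5: pos3(id32) recv 97: fwd
Round 6: pos4(id50) recv 97: fwd
Round 7: pos5(id97) recv 97: ELECTED
Message ID 93 originates at pos 2; dropped at pos 5 in round 3

Answer: 3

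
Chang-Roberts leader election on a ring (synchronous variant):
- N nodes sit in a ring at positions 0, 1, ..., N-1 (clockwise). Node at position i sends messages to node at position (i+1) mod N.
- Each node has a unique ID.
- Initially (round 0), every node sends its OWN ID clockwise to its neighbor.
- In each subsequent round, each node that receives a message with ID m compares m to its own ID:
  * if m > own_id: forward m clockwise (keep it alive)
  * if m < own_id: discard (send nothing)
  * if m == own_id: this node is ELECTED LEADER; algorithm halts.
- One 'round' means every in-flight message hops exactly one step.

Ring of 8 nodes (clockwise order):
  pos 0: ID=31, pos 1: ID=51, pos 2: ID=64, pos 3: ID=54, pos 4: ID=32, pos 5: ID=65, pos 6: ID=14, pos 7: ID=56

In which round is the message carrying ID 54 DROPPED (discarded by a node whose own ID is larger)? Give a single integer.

Round 1: pos1(id51) recv 31: drop; pos2(id64) recv 51: drop; pos3(id54) recv 64: fwd; pos4(id32) recv 54: fwd; pos5(id65) recv 32: drop; pos6(id14) recv 65: fwd; pos7(id56) recv 14: drop; pos0(id31) recv 56: fwd
Round 2: pos4(id32) recv 64: fwd; pos5(id65) recv 54: drop; pos7(id56) recv 65: fwd; pos1(id51) recv 56: fwd
Round 3: pos5(id65) recv 64: drop; pos0(id31) recv 65: fwd; pos2(id64) recv 56: drop
Round 4: pos1(id51) recv 65: fwd
Round 5: pos2(id64) recv 65: fwd
Round 6: pos3(id54) recv 65: fwd
Round 7: pos4(id32) recv 65: fwd
Round 8: pos5(id65) recv 65: ELECTED
Message ID 54 originates at pos 3; dropped at pos 5 in round 2

Answer: 2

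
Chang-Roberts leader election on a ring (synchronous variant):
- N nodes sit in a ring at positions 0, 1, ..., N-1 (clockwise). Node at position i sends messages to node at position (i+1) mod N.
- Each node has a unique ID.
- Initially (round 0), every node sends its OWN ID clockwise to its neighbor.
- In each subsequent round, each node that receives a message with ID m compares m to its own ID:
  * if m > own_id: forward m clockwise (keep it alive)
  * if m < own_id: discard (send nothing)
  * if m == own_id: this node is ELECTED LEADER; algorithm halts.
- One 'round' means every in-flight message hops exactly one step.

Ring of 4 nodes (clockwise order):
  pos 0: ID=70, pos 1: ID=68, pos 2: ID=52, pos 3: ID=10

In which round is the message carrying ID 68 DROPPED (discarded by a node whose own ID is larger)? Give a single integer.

Answer: 3

Derivation:
Round 1: pos1(id68) recv 70: fwd; pos2(id52) recv 68: fwd; pos3(id10) recv 52: fwd; pos0(id70) recv 10: drop
Round 2: pos2(id52) recv 70: fwd; pos3(id10) recv 68: fwd; pos0(id70) recv 52: drop
Round 3: pos3(id10) recv 70: fwd; pos0(id70) recv 68: drop
Round 4: pos0(id70) recv 70: ELECTED
Message ID 68 originates at pos 1; dropped at pos 0 in round 3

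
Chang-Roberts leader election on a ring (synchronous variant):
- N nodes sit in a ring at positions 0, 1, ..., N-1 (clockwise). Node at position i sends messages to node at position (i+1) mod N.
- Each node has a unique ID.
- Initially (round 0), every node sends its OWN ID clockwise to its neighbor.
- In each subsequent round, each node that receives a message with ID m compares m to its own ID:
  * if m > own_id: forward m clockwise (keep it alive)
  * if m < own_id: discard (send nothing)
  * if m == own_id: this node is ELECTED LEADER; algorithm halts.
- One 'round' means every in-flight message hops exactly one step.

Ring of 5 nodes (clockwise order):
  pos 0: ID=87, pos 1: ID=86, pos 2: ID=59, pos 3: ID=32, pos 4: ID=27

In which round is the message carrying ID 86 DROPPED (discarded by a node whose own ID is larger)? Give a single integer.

Answer: 4

Derivation:
Round 1: pos1(id86) recv 87: fwd; pos2(id59) recv 86: fwd; pos3(id32) recv 59: fwd; pos4(id27) recv 32: fwd; pos0(id87) recv 27: drop
Round 2: pos2(id59) recv 87: fwd; pos3(id32) recv 86: fwd; pos4(id27) recv 59: fwd; pos0(id87) recv 32: drop
Round 3: pos3(id32) recv 87: fwd; pos4(id27) recv 86: fwd; pos0(id87) recv 59: drop
Round 4: pos4(id27) recv 87: fwd; pos0(id87) recv 86: drop
Round 5: pos0(id87) recv 87: ELECTED
Message ID 86 originates at pos 1; dropped at pos 0 in round 4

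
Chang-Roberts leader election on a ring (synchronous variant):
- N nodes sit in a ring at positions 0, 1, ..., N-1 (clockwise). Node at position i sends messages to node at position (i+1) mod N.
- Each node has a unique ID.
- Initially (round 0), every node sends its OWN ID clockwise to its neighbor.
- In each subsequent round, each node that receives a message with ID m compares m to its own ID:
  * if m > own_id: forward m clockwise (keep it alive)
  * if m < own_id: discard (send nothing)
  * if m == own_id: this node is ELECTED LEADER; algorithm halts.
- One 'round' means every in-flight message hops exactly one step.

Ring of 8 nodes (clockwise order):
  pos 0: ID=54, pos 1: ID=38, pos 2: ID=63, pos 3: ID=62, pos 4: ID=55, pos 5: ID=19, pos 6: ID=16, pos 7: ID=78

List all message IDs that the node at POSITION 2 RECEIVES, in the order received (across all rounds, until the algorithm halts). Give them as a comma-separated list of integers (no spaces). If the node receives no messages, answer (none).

Round 1: pos1(id38) recv 54: fwd; pos2(id63) recv 38: drop; pos3(id62) recv 63: fwd; pos4(id55) recv 62: fwd; pos5(id19) recv 55: fwd; pos6(id16) recv 19: fwd; pos7(id78) recv 16: drop; pos0(id54) recv 78: fwd
Round 2: pos2(id63) recv 54: drop; pos4(id55) recv 63: fwd; pos5(id19) recv 62: fwd; pos6(id16) recv 55: fwd; pos7(id78) recv 19: drop; pos1(id38) recv 78: fwd
Round 3: pos5(id19) recv 63: fwd; pos6(id16) recv 62: fwd; pos7(id78) recv 55: drop; pos2(id63) recv 78: fwd
Round 4: pos6(id16) recv 63: fwd; pos7(id78) recv 62: drop; pos3(id62) recv 78: fwd
Round 5: pos7(id78) recv 63: drop; pos4(id55) recv 78: fwd
Round 6: pos5(id19) recv 78: fwd
Round 7: pos6(id16) recv 78: fwd
Round 8: pos7(id78) recv 78: ELECTED

Answer: 38,54,78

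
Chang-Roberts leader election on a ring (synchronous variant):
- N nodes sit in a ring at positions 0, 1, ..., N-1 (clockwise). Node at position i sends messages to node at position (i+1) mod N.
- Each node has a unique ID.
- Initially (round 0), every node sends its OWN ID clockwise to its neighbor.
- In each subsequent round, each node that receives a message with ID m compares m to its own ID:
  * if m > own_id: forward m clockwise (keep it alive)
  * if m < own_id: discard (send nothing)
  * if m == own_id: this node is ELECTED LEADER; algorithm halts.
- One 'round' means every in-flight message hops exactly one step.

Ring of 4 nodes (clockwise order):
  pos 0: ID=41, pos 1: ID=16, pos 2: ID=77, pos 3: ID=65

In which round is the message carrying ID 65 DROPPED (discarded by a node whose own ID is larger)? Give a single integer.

Answer: 3

Derivation:
Round 1: pos1(id16) recv 41: fwd; pos2(id77) recv 16: drop; pos3(id65) recv 77: fwd; pos0(id41) recv 65: fwd
Round 2: pos2(id77) recv 41: drop; pos0(id41) recv 77: fwd; pos1(id16) recv 65: fwd
Round 3: pos1(id16) recv 77: fwd; pos2(id77) recv 65: drop
Round 4: pos2(id77) recv 77: ELECTED
Message ID 65 originates at pos 3; dropped at pos 2 in round 3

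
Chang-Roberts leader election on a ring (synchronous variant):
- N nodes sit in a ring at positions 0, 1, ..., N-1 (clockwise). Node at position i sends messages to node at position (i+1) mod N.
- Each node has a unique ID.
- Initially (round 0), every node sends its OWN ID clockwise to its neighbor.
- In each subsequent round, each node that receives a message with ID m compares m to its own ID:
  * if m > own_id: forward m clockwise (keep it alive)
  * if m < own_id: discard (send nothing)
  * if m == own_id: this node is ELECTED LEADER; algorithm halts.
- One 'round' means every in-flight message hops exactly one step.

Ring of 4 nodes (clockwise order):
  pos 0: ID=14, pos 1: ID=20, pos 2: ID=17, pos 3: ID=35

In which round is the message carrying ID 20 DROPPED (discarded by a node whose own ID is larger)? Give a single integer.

Answer: 2

Derivation:
Round 1: pos1(id20) recv 14: drop; pos2(id17) recv 20: fwd; pos3(id35) recv 17: drop; pos0(id14) recv 35: fwd
Round 2: pos3(id35) recv 20: drop; pos1(id20) recv 35: fwd
Round 3: pos2(id17) recv 35: fwd
Round 4: pos3(id35) recv 35: ELECTED
Message ID 20 originates at pos 1; dropped at pos 3 in round 2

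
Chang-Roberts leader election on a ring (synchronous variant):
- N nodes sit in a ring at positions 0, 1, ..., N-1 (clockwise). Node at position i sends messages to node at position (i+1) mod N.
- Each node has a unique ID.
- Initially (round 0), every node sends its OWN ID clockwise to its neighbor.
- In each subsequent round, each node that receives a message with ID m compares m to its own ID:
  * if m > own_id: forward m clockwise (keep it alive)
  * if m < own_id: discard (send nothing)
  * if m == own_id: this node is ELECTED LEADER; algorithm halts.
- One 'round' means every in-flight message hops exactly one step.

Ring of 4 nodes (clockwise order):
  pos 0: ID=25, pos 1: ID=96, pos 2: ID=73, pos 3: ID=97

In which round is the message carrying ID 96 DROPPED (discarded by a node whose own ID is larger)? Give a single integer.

Round 1: pos1(id96) recv 25: drop; pos2(id73) recv 96: fwd; pos3(id97) recv 73: drop; pos0(id25) recv 97: fwd
Round 2: pos3(id97) recv 96: drop; pos1(id96) recv 97: fwd
Round 3: pos2(id73) recv 97: fwd
Round 4: pos3(id97) recv 97: ELECTED
Message ID 96 originates at pos 1; dropped at pos 3 in round 2

Answer: 2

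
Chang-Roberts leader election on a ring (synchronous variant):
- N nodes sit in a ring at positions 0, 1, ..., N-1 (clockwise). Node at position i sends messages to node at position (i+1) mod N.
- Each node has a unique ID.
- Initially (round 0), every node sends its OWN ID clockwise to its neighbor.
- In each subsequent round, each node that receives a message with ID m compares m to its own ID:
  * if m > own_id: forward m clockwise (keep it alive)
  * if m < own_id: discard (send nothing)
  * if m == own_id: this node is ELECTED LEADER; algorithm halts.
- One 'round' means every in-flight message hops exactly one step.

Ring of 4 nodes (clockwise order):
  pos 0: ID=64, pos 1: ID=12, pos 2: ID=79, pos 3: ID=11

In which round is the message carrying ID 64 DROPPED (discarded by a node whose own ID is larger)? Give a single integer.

Answer: 2

Derivation:
Round 1: pos1(id12) recv 64: fwd; pos2(id79) recv 12: drop; pos3(id11) recv 79: fwd; pos0(id64) recv 11: drop
Round 2: pos2(id79) recv 64: drop; pos0(id64) recv 79: fwd
Round 3: pos1(id12) recv 79: fwd
Round 4: pos2(id79) recv 79: ELECTED
Message ID 64 originates at pos 0; dropped at pos 2 in round 2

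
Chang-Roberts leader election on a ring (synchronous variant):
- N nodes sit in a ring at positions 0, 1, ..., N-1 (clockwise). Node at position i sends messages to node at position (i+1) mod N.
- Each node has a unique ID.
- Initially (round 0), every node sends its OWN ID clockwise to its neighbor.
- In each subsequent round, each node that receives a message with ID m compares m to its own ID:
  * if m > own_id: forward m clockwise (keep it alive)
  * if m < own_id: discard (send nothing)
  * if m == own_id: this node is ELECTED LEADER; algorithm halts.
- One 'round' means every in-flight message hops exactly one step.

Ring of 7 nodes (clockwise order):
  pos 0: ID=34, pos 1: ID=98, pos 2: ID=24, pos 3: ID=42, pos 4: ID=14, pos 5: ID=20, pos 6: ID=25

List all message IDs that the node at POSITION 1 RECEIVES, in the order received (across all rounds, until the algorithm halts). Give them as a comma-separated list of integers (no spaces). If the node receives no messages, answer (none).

Round 1: pos1(id98) recv 34: drop; pos2(id24) recv 98: fwd; pos3(id42) recv 24: drop; pos4(id14) recv 42: fwd; pos5(id20) recv 14: drop; pos6(id25) recv 20: drop; pos0(id34) recv 25: drop
Round 2: pos3(id42) recv 98: fwd; pos5(id20) recv 42: fwd
Round 3: pos4(id14) recv 98: fwd; pos6(id25) recv 42: fwd
Round 4: pos5(id20) recv 98: fwd; pos0(id34) recv 42: fwd
Round 5: pos6(id25) recv 98: fwd; pos1(id98) recv 42: drop
Round 6: pos0(id34) recv 98: fwd
Round 7: pos1(id98) recv 98: ELECTED

Answer: 34,42,98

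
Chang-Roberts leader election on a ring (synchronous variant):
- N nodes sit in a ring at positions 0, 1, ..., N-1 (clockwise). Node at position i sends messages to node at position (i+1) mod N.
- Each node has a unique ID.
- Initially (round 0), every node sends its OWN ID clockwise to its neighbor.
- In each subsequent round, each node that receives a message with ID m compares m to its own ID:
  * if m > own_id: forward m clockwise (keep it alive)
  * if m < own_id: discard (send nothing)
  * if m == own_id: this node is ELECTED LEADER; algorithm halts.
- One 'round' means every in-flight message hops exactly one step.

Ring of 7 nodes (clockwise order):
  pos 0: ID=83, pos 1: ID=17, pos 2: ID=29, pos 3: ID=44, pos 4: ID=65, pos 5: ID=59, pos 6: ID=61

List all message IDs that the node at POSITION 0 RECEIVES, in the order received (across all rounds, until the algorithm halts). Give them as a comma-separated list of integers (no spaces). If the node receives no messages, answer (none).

Answer: 61,65,83

Derivation:
Round 1: pos1(id17) recv 83: fwd; pos2(id29) recv 17: drop; pos3(id44) recv 29: drop; pos4(id65) recv 44: drop; pos5(id59) recv 65: fwd; pos6(id61) recv 59: drop; pos0(id83) recv 61: drop
Round 2: pos2(id29) recv 83: fwd; pos6(id61) recv 65: fwd
Round 3: pos3(id44) recv 83: fwd; pos0(id83) recv 65: drop
Round 4: pos4(id65) recv 83: fwd
Round 5: pos5(id59) recv 83: fwd
Round 6: pos6(id61) recv 83: fwd
Round 7: pos0(id83) recv 83: ELECTED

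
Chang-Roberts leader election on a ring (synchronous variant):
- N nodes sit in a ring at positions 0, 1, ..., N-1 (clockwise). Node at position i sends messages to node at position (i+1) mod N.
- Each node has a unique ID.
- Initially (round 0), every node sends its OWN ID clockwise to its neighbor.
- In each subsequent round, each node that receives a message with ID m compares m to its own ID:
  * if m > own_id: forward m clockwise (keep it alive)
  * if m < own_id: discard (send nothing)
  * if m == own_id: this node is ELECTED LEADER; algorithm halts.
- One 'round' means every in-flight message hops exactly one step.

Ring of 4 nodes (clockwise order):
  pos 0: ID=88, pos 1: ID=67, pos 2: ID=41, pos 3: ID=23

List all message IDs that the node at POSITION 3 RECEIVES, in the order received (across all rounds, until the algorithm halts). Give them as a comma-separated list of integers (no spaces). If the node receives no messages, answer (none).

Answer: 41,67,88

Derivation:
Round 1: pos1(id67) recv 88: fwd; pos2(id41) recv 67: fwd; pos3(id23) recv 41: fwd; pos0(id88) recv 23: drop
Round 2: pos2(id41) recv 88: fwd; pos3(id23) recv 67: fwd; pos0(id88) recv 41: drop
Round 3: pos3(id23) recv 88: fwd; pos0(id88) recv 67: drop
Round 4: pos0(id88) recv 88: ELECTED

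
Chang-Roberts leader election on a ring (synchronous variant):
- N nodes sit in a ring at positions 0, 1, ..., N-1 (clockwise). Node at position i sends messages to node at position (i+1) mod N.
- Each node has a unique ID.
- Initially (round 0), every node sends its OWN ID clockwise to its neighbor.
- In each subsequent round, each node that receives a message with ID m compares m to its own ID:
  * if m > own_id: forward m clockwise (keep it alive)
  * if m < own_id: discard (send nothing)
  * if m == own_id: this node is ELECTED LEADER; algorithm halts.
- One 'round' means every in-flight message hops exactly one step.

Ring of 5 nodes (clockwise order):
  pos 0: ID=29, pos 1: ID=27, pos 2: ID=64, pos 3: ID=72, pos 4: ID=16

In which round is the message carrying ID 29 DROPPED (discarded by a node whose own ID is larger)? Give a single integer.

Answer: 2

Derivation:
Round 1: pos1(id27) recv 29: fwd; pos2(id64) recv 27: drop; pos3(id72) recv 64: drop; pos4(id16) recv 72: fwd; pos0(id29) recv 16: drop
Round 2: pos2(id64) recv 29: drop; pos0(id29) recv 72: fwd
Round 3: pos1(id27) recv 72: fwd
Round 4: pos2(id64) recv 72: fwd
Round 5: pos3(id72) recv 72: ELECTED
Message ID 29 originates at pos 0; dropped at pos 2 in round 2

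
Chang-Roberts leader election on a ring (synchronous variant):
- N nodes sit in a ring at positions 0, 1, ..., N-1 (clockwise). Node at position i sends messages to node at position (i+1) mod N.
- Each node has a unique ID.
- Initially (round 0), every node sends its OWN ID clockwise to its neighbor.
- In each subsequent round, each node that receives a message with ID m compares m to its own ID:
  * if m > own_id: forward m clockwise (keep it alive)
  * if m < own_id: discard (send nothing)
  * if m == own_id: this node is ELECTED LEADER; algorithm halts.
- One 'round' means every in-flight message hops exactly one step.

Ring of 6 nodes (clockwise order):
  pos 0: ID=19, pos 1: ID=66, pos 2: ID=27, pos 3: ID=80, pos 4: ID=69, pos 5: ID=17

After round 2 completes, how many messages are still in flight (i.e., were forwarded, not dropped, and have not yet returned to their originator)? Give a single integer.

Answer: 2

Derivation:
Round 1: pos1(id66) recv 19: drop; pos2(id27) recv 66: fwd; pos3(id80) recv 27: drop; pos4(id69) recv 80: fwd; pos5(id17) recv 69: fwd; pos0(id19) recv 17: drop
Round 2: pos3(id80) recv 66: drop; pos5(id17) recv 80: fwd; pos0(id19) recv 69: fwd
After round 2: 2 messages still in flight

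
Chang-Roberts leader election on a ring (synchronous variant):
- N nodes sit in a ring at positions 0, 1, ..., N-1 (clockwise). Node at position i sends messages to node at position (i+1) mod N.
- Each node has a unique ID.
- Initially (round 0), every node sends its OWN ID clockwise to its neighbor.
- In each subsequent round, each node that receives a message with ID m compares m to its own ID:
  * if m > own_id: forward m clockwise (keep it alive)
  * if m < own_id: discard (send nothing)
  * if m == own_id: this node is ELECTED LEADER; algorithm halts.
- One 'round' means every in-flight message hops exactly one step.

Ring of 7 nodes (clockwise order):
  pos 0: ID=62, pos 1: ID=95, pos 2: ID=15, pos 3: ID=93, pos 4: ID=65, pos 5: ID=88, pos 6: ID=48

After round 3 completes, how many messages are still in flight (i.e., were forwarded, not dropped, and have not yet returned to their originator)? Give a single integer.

Answer: 2

Derivation:
Round 1: pos1(id95) recv 62: drop; pos2(id15) recv 95: fwd; pos3(id93) recv 15: drop; pos4(id65) recv 93: fwd; pos5(id88) recv 65: drop; pos6(id48) recv 88: fwd; pos0(id62) recv 48: drop
Round 2: pos3(id93) recv 95: fwd; pos5(id88) recv 93: fwd; pos0(id62) recv 88: fwd
Round 3: pos4(id65) recv 95: fwd; pos6(id48) recv 93: fwd; pos1(id95) recv 88: drop
After round 3: 2 messages still in flight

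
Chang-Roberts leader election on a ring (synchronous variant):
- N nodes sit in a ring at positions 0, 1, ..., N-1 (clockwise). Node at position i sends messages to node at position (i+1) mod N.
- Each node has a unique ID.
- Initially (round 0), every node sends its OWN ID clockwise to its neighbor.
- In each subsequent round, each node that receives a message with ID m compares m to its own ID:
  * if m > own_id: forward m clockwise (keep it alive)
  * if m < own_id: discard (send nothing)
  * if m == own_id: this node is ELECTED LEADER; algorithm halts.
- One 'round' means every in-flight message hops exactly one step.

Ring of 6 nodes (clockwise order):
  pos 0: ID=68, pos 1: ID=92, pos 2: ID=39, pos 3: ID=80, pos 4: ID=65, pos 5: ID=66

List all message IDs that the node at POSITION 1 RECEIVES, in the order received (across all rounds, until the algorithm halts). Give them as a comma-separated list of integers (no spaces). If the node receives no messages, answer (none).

Answer: 68,80,92

Derivation:
Round 1: pos1(id92) recv 68: drop; pos2(id39) recv 92: fwd; pos3(id80) recv 39: drop; pos4(id65) recv 80: fwd; pos5(id66) recv 65: drop; pos0(id68) recv 66: drop
Round 2: pos3(id80) recv 92: fwd; pos5(id66) recv 80: fwd
Round 3: pos4(id65) recv 92: fwd; pos0(id68) recv 80: fwd
Round 4: pos5(id66) recv 92: fwd; pos1(id92) recv 80: drop
Round 5: pos0(id68) recv 92: fwd
Round 6: pos1(id92) recv 92: ELECTED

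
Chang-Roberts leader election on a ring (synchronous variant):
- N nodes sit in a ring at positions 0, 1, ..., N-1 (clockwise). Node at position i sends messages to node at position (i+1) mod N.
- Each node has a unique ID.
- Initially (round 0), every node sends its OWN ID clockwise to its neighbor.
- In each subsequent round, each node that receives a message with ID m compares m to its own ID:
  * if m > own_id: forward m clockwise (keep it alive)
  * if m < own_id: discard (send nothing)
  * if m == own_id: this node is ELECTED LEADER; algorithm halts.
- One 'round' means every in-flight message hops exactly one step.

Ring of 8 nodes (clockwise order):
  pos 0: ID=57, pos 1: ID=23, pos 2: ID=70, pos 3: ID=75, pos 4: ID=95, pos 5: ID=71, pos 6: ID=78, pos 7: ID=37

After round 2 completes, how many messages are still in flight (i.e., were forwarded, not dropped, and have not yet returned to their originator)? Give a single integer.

Round 1: pos1(id23) recv 57: fwd; pos2(id70) recv 23: drop; pos3(id75) recv 70: drop; pos4(id95) recv 75: drop; pos5(id71) recv 95: fwd; pos6(id78) recv 71: drop; pos7(id37) recv 78: fwd; pos0(id57) recv 37: drop
Round 2: pos2(id70) recv 57: drop; pos6(id78) recv 95: fwd; pos0(id57) recv 78: fwd
After round 2: 2 messages still in flight

Answer: 2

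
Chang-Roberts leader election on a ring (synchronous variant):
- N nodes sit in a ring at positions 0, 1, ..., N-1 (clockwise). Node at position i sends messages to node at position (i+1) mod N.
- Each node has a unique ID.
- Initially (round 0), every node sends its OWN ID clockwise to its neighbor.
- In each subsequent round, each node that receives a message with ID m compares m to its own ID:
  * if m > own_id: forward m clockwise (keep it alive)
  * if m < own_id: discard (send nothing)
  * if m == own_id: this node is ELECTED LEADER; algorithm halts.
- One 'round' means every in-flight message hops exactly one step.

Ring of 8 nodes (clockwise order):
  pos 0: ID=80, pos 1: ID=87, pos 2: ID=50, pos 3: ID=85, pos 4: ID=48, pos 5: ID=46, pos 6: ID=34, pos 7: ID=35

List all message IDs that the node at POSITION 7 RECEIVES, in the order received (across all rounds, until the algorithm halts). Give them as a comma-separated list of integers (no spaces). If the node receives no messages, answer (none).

Answer: 34,46,48,85,87

Derivation:
Round 1: pos1(id87) recv 80: drop; pos2(id50) recv 87: fwd; pos3(id85) recv 50: drop; pos4(id48) recv 85: fwd; pos5(id46) recv 48: fwd; pos6(id34) recv 46: fwd; pos7(id35) recv 34: drop; pos0(id80) recv 35: drop
Round 2: pos3(id85) recv 87: fwd; pos5(id46) recv 85: fwd; pos6(id34) recv 48: fwd; pos7(id35) recv 46: fwd
Round 3: pos4(id48) recv 87: fwd; pos6(id34) recv 85: fwd; pos7(id35) recv 48: fwd; pos0(id80) recv 46: drop
Round 4: pos5(id46) recv 87: fwd; pos7(id35) recv 85: fwd; pos0(id80) recv 48: drop
Round 5: pos6(id34) recv 87: fwd; pos0(id80) recv 85: fwd
Round 6: pos7(id35) recv 87: fwd; pos1(id87) recv 85: drop
Round 7: pos0(id80) recv 87: fwd
Round 8: pos1(id87) recv 87: ELECTED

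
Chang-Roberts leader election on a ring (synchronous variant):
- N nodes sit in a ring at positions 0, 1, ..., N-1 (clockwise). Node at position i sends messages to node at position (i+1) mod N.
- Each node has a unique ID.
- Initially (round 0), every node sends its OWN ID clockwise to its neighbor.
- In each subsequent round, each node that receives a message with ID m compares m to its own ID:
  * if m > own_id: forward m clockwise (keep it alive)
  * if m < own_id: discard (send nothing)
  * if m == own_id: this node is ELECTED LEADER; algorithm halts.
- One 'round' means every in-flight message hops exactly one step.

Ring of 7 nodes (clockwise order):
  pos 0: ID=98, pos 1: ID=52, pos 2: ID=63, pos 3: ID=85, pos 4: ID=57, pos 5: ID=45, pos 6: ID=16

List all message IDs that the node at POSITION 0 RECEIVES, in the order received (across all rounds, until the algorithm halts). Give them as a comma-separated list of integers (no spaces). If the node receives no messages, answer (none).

Round 1: pos1(id52) recv 98: fwd; pos2(id63) recv 52: drop; pos3(id85) recv 63: drop; pos4(id57) recv 85: fwd; pos5(id45) recv 57: fwd; pos6(id16) recv 45: fwd; pos0(id98) recv 16: drop
Round 2: pos2(id63) recv 98: fwd; pos5(id45) recv 85: fwd; pos6(id16) recv 57: fwd; pos0(id98) recv 45: drop
Round 3: pos3(id85) recv 98: fwd; pos6(id16) recv 85: fwd; pos0(id98) recv 57: drop
Round 4: pos4(id57) recv 98: fwd; pos0(id98) recv 85: drop
Round 5: pos5(id45) recv 98: fwd
Round 6: pos6(id16) recv 98: fwd
Round 7: pos0(id98) recv 98: ELECTED

Answer: 16,45,57,85,98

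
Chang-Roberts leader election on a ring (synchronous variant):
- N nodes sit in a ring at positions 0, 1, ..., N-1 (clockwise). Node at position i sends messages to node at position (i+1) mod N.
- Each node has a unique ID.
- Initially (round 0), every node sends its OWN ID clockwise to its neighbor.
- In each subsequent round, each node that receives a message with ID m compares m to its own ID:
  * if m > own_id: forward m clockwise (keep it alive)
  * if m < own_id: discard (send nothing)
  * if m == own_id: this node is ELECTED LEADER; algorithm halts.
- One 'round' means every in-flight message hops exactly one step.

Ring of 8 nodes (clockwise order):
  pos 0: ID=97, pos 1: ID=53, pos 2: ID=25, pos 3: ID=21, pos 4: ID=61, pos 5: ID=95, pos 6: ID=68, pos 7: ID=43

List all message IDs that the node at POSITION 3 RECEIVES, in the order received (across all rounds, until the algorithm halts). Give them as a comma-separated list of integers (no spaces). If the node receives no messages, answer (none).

Round 1: pos1(id53) recv 97: fwd; pos2(id25) recv 53: fwd; pos3(id21) recv 25: fwd; pos4(id61) recv 21: drop; pos5(id95) recv 61: drop; pos6(id68) recv 95: fwd; pos7(id43) recv 68: fwd; pos0(id97) recv 43: drop
Round 2: pos2(id25) recv 97: fwd; pos3(id21) recv 53: fwd; pos4(id61) recv 25: drop; pos7(id43) recv 95: fwd; pos0(id97) recv 68: drop
Round 3: pos3(id21) recv 97: fwd; pos4(id61) recv 53: drop; pos0(id97) recv 95: drop
Round 4: pos4(id61) recv 97: fwd
Round 5: pos5(id95) recv 97: fwd
Round 6: pos6(id68) recv 97: fwd
Round 7: pos7(id43) recv 97: fwd
Round 8: pos0(id97) recv 97: ELECTED

Answer: 25,53,97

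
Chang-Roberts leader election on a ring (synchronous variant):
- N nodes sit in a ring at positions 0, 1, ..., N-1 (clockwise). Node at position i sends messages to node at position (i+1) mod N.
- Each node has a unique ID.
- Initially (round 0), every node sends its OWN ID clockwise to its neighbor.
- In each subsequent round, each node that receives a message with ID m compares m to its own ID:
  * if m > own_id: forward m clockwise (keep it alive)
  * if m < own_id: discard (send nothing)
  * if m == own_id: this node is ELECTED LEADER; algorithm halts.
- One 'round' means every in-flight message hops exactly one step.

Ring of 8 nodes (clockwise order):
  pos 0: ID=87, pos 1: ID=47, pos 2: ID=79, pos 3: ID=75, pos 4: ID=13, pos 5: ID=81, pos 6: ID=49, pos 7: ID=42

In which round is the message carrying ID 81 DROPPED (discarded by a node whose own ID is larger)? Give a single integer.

Round 1: pos1(id47) recv 87: fwd; pos2(id79) recv 47: drop; pos3(id75) recv 79: fwd; pos4(id13) recv 75: fwd; pos5(id81) recv 13: drop; pos6(id49) recv 81: fwd; pos7(id42) recv 49: fwd; pos0(id87) recv 42: drop
Round 2: pos2(id79) recv 87: fwd; pos4(id13) recv 79: fwd; pos5(id81) recv 75: drop; pos7(id42) recv 81: fwd; pos0(id87) recv 49: drop
Round 3: pos3(id75) recv 87: fwd; pos5(id81) recv 79: drop; pos0(id87) recv 81: drop
Round 4: pos4(id13) recv 87: fwd
Round 5: pos5(id81) recv 87: fwd
Round 6: pos6(id49) recv 87: fwd
Round 7: pos7(id42) recv 87: fwd
Round 8: pos0(id87) recv 87: ELECTED
Message ID 81 originates at pos 5; dropped at pos 0 in round 3

Answer: 3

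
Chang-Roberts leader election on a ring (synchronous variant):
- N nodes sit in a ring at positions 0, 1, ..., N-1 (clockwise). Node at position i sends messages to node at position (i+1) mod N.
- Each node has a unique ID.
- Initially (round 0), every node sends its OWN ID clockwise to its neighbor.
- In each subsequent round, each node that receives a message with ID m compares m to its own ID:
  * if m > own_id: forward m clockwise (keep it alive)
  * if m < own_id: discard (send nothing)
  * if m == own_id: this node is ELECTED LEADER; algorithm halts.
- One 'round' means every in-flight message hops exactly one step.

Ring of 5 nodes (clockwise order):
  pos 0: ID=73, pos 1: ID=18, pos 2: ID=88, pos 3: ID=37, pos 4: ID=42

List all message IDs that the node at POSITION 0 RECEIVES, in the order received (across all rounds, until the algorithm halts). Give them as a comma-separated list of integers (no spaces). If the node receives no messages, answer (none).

Answer: 42,88

Derivation:
Round 1: pos1(id18) recv 73: fwd; pos2(id88) recv 18: drop; pos3(id37) recv 88: fwd; pos4(id42) recv 37: drop; pos0(id73) recv 42: drop
Round 2: pos2(id88) recv 73: drop; pos4(id42) recv 88: fwd
Round 3: pos0(id73) recv 88: fwd
Round 4: pos1(id18) recv 88: fwd
Round 5: pos2(id88) recv 88: ELECTED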